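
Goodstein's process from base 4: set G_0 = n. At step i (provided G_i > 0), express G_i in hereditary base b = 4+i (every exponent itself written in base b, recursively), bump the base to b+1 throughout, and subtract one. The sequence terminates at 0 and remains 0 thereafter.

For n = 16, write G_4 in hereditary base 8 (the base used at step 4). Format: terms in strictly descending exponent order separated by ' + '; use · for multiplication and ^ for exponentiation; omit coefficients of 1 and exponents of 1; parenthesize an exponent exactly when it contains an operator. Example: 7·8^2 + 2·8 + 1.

4·8 + 1

i=0: 16 = 4^2 (b=4); 4→5: 5^2 = 25; 25−1 = 24
i=1: 24 = 4·5 + 4 (b=5); 5→6: 4·6 + 4 = 28; 28−1 = 27
i=2: 27 = 4·6 + 3 (b=6); 6→7: 4·7 + 3 = 31; 31−1 = 30
i=3: 30 = 4·7 + 2 (b=7); 7→8: 4·8 + 2 = 34; 34−1 = 33
i=4: 33 = 4·8 + 1 (b=8); 8→9: 4·9 + 1 = 37; 37−1 = 36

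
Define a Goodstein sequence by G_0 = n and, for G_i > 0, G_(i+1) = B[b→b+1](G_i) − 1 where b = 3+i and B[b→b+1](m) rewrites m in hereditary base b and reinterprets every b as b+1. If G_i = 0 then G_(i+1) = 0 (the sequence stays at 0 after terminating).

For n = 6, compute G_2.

7

(0) 6|_3 = 2·3 ↦ 2·4|_4 = 8 ⇒ 7
(1) 7|_4 = 4 + 3 ↦ 5 + 3|_5 = 8 ⇒ 7
(2) 7|_5 = 5 + 2 ↦ 6 + 2|_6 = 8 ⇒ 7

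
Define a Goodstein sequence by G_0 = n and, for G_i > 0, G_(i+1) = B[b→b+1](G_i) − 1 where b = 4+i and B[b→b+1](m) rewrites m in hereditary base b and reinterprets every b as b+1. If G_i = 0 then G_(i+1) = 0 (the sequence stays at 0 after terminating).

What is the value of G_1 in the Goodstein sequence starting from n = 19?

27

G_0 = 19. HB_4(19) = 4^2 + 3. Bump = 28. G_1 = 27.
G_1 = 27. HB_5(27) = 5^2 + 2. Bump = 38. G_2 = 37.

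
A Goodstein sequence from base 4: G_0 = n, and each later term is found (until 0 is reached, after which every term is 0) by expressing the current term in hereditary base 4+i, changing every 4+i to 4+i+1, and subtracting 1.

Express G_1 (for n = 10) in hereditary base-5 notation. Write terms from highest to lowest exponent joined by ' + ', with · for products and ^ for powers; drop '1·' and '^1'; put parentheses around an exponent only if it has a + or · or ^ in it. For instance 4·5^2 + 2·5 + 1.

10 —HB4→ 2·4 + 2 —bump→ 2·5 + 2 = 12 —(−1)→ 11
11 —HB5→ 2·5 + 1 —bump→ 2·6 + 1 = 13 —(−1)→ 12

2·5 + 1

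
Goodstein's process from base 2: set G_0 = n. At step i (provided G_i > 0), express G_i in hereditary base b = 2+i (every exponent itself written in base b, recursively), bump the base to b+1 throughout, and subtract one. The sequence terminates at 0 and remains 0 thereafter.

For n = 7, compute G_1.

G_0=7  [base 2] 2^2 + 2 + 1  →[2↦3]→  3^3 + 3 + 1 = 31  −1 ⇒ G_1=30
G_1=30  [base 3] 3^3 + 3  →[3↦4]→  4^4 + 4 = 260  −1 ⇒ G_2=259

30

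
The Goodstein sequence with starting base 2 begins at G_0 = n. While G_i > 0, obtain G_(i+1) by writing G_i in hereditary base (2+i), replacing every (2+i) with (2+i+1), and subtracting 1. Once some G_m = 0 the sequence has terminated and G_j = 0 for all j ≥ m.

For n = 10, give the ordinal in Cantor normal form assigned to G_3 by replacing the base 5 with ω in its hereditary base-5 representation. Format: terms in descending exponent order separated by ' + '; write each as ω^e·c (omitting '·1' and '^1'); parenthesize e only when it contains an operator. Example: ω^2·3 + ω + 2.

base 2: 10 = 2^(2 + 1) + 2; at 3: 3^(3 + 1) + 3 = 84; next = 83
base 3: 83 = 3^(3 + 1) + 2; at 4: 4^(4 + 1) + 2 = 1026; next = 1025
base 4: 1025 = 4^(4 + 1) + 1; at 5: 5^(5 + 1) + 1 = 15626; next = 15625
base 5: 15625 = 5^(5 + 1); at 6: 6^(6 + 1) = 279936; next = 279935

ω^(ω + 1)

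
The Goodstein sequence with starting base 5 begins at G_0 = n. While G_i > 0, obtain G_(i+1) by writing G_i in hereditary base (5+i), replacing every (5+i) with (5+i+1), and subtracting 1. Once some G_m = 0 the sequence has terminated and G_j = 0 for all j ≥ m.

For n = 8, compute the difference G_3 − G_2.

0

base 5: 8 = 5 + 3; at 6: 6 + 3 = 9; next = 8
base 6: 8 = 6 + 2; at 7: 7 + 2 = 9; next = 8
base 7: 8 = 7 + 1; at 8: 8 + 1 = 9; next = 8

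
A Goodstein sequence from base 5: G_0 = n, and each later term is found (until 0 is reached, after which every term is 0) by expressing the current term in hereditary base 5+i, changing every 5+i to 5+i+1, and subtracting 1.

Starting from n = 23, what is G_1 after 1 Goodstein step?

26

(0) 23|_5 = 4·5 + 3 ↦ 4·6 + 3|_6 = 27 ⇒ 26
(1) 26|_6 = 4·6 + 2 ↦ 4·7 + 2|_7 = 30 ⇒ 29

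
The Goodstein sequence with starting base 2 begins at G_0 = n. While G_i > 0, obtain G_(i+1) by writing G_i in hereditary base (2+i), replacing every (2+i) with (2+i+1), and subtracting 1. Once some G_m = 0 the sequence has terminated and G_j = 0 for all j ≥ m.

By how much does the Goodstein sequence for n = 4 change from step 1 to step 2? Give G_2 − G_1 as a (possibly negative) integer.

step 0: 4 = 2^2; sub 3 for 2: 3^3; = 27; G_1 = 27−1 = 26
step 1: 26 = 2·3^2 + 2·3 + 2; sub 4 for 3: 2·4^2 + 2·4 + 2; = 42; G_2 = 42−1 = 41

15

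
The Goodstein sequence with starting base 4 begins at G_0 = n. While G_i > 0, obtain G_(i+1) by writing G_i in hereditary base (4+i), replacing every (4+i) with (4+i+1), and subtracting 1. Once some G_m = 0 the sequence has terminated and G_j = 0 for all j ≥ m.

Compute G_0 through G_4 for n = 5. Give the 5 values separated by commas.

(0) 5|_4 = 4 + 1 ↦ 5 + 1|_5 = 6 ⇒ 5
(1) 5|_5 = 5 ↦ 6|_6 = 6 ⇒ 5
(2) 5|_6 = 5 ↦ 5|_7 = 5 ⇒ 4
(3) 4|_7 = 4 ↦ 4|_8 = 4 ⇒ 3

5, 5, 5, 4, 3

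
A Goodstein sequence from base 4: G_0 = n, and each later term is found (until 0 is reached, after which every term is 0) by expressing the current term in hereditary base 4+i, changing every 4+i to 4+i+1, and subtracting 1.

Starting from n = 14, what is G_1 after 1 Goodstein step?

(0) 14|_4 = 3·4 + 2 ↦ 3·5 + 2|_5 = 17 ⇒ 16
(1) 16|_5 = 3·5 + 1 ↦ 3·6 + 1|_6 = 19 ⇒ 18

16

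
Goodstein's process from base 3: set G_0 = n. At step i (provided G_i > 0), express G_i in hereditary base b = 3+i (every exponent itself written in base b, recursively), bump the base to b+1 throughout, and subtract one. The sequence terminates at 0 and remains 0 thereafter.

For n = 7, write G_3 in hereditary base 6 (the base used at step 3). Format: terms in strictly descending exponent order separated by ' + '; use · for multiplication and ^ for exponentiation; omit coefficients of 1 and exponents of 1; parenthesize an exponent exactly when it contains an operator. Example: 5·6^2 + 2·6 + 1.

7 —HB3→ 2·3 + 1 —bump→ 2·4 + 1 = 9 —(−1)→ 8
8 —HB4→ 2·4 —bump→ 2·5 = 10 —(−1)→ 9
9 —HB5→ 5 + 4 —bump→ 6 + 4 = 10 —(−1)→ 9
9 —HB6→ 6 + 3 —bump→ 7 + 3 = 10 —(−1)→ 9

6 + 3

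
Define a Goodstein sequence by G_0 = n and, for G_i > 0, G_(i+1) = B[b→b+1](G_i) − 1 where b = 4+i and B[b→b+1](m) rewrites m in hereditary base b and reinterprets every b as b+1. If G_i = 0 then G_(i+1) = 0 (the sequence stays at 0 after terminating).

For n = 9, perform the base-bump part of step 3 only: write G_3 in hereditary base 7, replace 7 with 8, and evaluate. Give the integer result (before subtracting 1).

9 —HB4→ 2·4 + 1 —bump→ 2·5 + 1 = 11 —(−1)→ 10
10 —HB5→ 2·5 —bump→ 2·6 = 12 —(−1)→ 11
11 —HB6→ 6 + 5 —bump→ 7 + 5 = 12 —(−1)→ 11
11 —HB7→ 7 + 4 —bump→ 8 + 4 = 12 —(−1)→ 11

12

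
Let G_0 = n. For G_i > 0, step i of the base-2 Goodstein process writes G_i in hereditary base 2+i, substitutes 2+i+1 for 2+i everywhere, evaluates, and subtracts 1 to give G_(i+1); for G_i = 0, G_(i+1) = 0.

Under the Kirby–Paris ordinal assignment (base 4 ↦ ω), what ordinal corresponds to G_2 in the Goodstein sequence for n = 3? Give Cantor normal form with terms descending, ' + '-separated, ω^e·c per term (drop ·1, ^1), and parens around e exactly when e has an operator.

3

(0) 3|_2 = 2 + 1 ↦ 3 + 1|_3 = 4 ⇒ 3
(1) 3|_3 = 3 ↦ 4|_4 = 4 ⇒ 3
(2) 3|_4 = 3 ↦ 3|_5 = 3 ⇒ 2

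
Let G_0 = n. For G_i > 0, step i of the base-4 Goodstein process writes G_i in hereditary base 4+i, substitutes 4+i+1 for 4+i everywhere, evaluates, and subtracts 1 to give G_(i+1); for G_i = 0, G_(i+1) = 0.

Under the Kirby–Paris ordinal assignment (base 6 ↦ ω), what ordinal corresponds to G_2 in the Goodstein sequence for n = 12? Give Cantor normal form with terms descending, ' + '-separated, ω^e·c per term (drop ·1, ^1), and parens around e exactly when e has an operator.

ω·2 + 3

base 4: 12 = 3·4; at 5: 3·5 = 15; next = 14
base 5: 14 = 2·5 + 4; at 6: 2·6 + 4 = 16; next = 15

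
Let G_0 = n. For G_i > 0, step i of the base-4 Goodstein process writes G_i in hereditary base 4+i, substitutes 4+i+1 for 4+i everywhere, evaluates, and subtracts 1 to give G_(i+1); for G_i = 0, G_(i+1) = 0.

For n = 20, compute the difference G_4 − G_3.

step 0: 20 = 4^2 + 4; sub 5 for 4: 5^2 + 5; = 30; G_1 = 30−1 = 29
step 1: 29 = 5^2 + 4; sub 6 for 5: 6^2 + 4; = 40; G_2 = 40−1 = 39
step 2: 39 = 6^2 + 3; sub 7 for 6: 7^2 + 3; = 52; G_3 = 52−1 = 51
step 3: 51 = 7^2 + 2; sub 8 for 7: 8^2 + 2; = 66; G_4 = 66−1 = 65

14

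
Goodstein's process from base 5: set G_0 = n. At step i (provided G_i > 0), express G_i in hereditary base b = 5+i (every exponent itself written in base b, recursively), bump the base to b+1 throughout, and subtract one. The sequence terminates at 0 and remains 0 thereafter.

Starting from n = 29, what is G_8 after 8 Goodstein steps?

[0] 29 ≡ 5^2 + 4 (base 5). Lift 6: 40. −1: 39.
[1] 39 ≡ 6^2 + 3 (base 6). Lift 7: 52. −1: 51.
[2] 51 ≡ 7^2 + 2 (base 7). Lift 8: 66. −1: 65.
[3] 65 ≡ 8^2 + 1 (base 8). Lift 9: 82. −1: 81.
[4] 81 ≡ 9^2 (base 9). Lift 10: 100. −1: 99.
[5] 99 ≡ 9·10 + 9 (base 10). Lift 11: 108. −1: 107.
[6] 107 ≡ 9·11 + 8 (base 11). Lift 12: 116. −1: 115.
[7] 115 ≡ 9·12 + 7 (base 12). Lift 13: 124. −1: 123.
[8] 123 ≡ 9·13 + 6 (base 13). Lift 14: 132. −1: 131.

123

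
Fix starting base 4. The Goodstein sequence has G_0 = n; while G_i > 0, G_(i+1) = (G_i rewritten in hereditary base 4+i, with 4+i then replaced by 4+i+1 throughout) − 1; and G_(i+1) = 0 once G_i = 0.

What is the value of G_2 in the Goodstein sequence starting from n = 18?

i=0: 18 = 4^2 + 2 (b=4); 4→5: 5^2 + 2 = 27; 27−1 = 26
i=1: 26 = 5^2 + 1 (b=5); 5→6: 6^2 + 1 = 37; 37−1 = 36
i=2: 36 = 6^2 (b=6); 6→7: 7^2 = 49; 49−1 = 48

36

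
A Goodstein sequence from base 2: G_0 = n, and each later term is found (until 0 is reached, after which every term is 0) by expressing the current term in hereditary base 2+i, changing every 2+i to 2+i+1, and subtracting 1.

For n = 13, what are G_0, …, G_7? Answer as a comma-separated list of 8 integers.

G_0 = 13. HB_2(13) = 2^(2 + 1) + 2^2 + 1. Bump = 109. G_1 = 108.
G_1 = 108. HB_3(108) = 3^(3 + 1) + 3^3. Bump = 1280. G_2 = 1279.
G_2 = 1279. HB_4(1279) = 4^(4 + 1) + 3·4^3 + 3·4^2 + 3·4 + 3. Bump = 16093. G_3 = 16092.
G_3 = 16092. HB_5(16092) = 5^(5 + 1) + 3·5^3 + 3·5^2 + 3·5 + 2. Bump = 280712. G_4 = 280711.
G_4 = 280711. HB_6(280711) = 6^(6 + 1) + 3·6^3 + 3·6^2 + 3·6 + 1. Bump = 5765999. G_5 = 5765998.
G_5 = 5765998. HB_7(5765998) = 7^(7 + 1) + 3·7^3 + 3·7^2 + 3·7. Bump = 134219480. G_6 = 134219479.
G_6 = 134219479. HB_8(134219479) = 8^(8 + 1) + 3·8^3 + 3·8^2 + 2·8 + 7. Bump = 3486786856. G_7 = 3486786855.

13, 108, 1279, 16092, 280711, 5765998, 134219479, 3486786855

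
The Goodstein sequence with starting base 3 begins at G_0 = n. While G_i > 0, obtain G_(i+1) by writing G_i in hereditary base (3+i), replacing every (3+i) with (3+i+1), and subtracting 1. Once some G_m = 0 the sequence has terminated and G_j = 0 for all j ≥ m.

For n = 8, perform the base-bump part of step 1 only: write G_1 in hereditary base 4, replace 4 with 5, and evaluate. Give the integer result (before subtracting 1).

11

G_0 = 8. HB_3(8) = 2·3 + 2. Bump = 10. G_1 = 9.
G_1 = 9. HB_4(9) = 2·4 + 1. Bump = 11. G_2 = 10.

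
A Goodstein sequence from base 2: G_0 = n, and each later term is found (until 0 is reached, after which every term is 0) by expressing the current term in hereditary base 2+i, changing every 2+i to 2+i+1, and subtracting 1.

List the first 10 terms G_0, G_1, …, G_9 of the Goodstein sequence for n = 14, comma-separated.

14, 110, 1281, 18750, 326591, 5862840, 134404971, 3487116548, 100000555551, 3138429262496

(0) 14|_2 = 2^(2 + 1) + 2^2 + 2 ↦ 3^(3 + 1) + 3^3 + 3|_3 = 111 ⇒ 110
(1) 110|_3 = 3^(3 + 1) + 3^3 + 2 ↦ 4^(4 + 1) + 4^4 + 2|_4 = 1282 ⇒ 1281
(2) 1281|_4 = 4^(4 + 1) + 4^4 + 1 ↦ 5^(5 + 1) + 5^5 + 1|_5 = 18751 ⇒ 18750
(3) 18750|_5 = 5^(5 + 1) + 5^5 ↦ 6^(6 + 1) + 6^6|_6 = 326592 ⇒ 326591
(4) 326591|_6 = 6^(6 + 1) + 5·6^5 + 5·6^4 + 5·6^3 + 5·6^2 + 5·6 + 5 ↦ 7^(7 + 1) + 5·7^5 + 5·7^4 + 5·7^3 + 5·7^2 + 5·7 + 5|_7 = 5862841 ⇒ 5862840
(5) 5862840|_7 = 7^(7 + 1) + 5·7^5 + 5·7^4 + 5·7^3 + 5·7^2 + 5·7 + 4 ↦ 8^(8 + 1) + 5·8^5 + 5·8^4 + 5·8^3 + 5·8^2 + 5·8 + 4|_8 = 134404972 ⇒ 134404971
(6) 134404971|_8 = 8^(8 + 1) + 5·8^5 + 5·8^4 + 5·8^3 + 5·8^2 + 5·8 + 3 ↦ 9^(9 + 1) + 5·9^5 + 5·9^4 + 5·9^3 + 5·9^2 + 5·9 + 3|_9 = 3487116549 ⇒ 3487116548
(7) 3487116548|_9 = 9^(9 + 1) + 5·9^5 + 5·9^4 + 5·9^3 + 5·9^2 + 5·9 + 2 ↦ 10^(10 + 1) + 5·10^5 + 5·10^4 + 5·10^3 + 5·10^2 + 5·10 + 2|_10 = 100000555552 ⇒ 100000555551
(8) 100000555551|_10 = 10^(10 + 1) + 5·10^5 + 5·10^4 + 5·10^3 + 5·10^2 + 5·10 + 1 ↦ 11^(11 + 1) + 5·11^5 + 5·11^4 + 5·11^3 + 5·11^2 + 5·11 + 1|_11 = 3138429262497 ⇒ 3138429262496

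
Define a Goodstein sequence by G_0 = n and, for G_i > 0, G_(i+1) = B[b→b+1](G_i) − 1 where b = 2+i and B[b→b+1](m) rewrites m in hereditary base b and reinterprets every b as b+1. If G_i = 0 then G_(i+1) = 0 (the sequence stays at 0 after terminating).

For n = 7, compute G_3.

3127

G_0 = 7. HB_2(7) = 2^2 + 2 + 1. Bump = 31. G_1 = 30.
G_1 = 30. HB_3(30) = 3^3 + 3. Bump = 260. G_2 = 259.
G_2 = 259. HB_4(259) = 4^4 + 3. Bump = 3128. G_3 = 3127.
G_3 = 3127. HB_5(3127) = 5^5 + 2. Bump = 46658. G_4 = 46657.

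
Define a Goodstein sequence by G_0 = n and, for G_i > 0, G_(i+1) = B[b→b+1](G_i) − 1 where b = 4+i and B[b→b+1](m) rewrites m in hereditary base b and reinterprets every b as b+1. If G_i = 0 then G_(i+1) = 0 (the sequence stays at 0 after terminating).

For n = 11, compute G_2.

[0] 11 ≡ 2·4 + 3 (base 4). Lift 5: 13. −1: 12.
[1] 12 ≡ 2·5 + 2 (base 5). Lift 6: 14. −1: 13.
[2] 13 ≡ 2·6 + 1 (base 6). Lift 7: 15. −1: 14.

13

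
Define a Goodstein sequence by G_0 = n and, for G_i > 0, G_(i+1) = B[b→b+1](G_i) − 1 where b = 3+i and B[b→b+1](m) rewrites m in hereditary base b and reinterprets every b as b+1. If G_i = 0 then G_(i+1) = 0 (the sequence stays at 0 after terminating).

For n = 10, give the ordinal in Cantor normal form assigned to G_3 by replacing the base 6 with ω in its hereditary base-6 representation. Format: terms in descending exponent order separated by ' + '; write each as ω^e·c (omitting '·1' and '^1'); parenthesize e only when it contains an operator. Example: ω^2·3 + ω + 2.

ω·4 + 3

G_0 = 10. HB_3(10) = 3^2 + 1. Bump = 17. G_1 = 16.
G_1 = 16. HB_4(16) = 4^2. Bump = 25. G_2 = 24.
G_2 = 24. HB_5(24) = 4·5 + 4. Bump = 28. G_3 = 27.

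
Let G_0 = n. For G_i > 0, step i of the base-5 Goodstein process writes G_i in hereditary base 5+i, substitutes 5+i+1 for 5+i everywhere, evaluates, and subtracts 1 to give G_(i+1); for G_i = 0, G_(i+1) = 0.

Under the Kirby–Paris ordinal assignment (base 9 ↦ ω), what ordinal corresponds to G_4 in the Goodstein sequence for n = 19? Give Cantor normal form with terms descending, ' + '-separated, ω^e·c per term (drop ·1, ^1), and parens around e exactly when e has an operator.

ω·3

step 0: 19 = 3·5 + 4; sub 6 for 5: 3·6 + 4; = 22; G_1 = 22−1 = 21
step 1: 21 = 3·6 + 3; sub 7 for 6: 3·7 + 3; = 24; G_2 = 24−1 = 23
step 2: 23 = 3·7 + 2; sub 8 for 7: 3·8 + 2; = 26; G_3 = 26−1 = 25
step 3: 25 = 3·8 + 1; sub 9 for 8: 3·9 + 1; = 28; G_4 = 28−1 = 27
step 4: 27 = 3·9; sub 10 for 9: 3·10; = 30; G_5 = 30−1 = 29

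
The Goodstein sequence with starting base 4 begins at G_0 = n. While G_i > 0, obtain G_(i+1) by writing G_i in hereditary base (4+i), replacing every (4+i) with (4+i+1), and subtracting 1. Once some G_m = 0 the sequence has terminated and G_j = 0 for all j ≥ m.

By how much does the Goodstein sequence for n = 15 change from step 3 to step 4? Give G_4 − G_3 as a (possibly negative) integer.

2

[0] 15 ≡ 3·4 + 3 (base 4). Lift 5: 18. −1: 17.
[1] 17 ≡ 3·5 + 2 (base 5). Lift 6: 20. −1: 19.
[2] 19 ≡ 3·6 + 1 (base 6). Lift 7: 22. −1: 21.
[3] 21 ≡ 3·7 (base 7). Lift 8: 24. −1: 23.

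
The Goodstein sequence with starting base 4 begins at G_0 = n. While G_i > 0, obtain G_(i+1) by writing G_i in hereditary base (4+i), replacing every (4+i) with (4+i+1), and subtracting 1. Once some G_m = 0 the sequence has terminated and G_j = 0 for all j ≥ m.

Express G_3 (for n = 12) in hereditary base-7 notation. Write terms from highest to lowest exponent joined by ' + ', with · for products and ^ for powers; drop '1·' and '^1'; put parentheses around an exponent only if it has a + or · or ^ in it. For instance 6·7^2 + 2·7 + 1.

2·7 + 2

(0) 12|_4 = 3·4 ↦ 3·5|_5 = 15 ⇒ 14
(1) 14|_5 = 2·5 + 4 ↦ 2·6 + 4|_6 = 16 ⇒ 15
(2) 15|_6 = 2·6 + 3 ↦ 2·7 + 3|_7 = 17 ⇒ 16
(3) 16|_7 = 2·7 + 2 ↦ 2·8 + 2|_8 = 18 ⇒ 17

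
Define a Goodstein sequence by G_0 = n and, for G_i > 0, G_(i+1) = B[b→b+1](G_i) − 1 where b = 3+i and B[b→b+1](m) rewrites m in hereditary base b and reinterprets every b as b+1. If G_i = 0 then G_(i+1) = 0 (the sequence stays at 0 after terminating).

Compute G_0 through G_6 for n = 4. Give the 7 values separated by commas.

base 3: 4 = 3 + 1; at 4: 4 + 1 = 5; next = 4
base 4: 4 = 4; at 5: 5 = 5; next = 4
base 5: 4 = 4; at 6: 4 = 4; next = 3
base 6: 3 = 3; at 7: 3 = 3; next = 2
base 7: 2 = 2; at 8: 2 = 2; next = 1
base 8: 1 = 1; at 9: 1 = 1; next = 0

4, 4, 4, 3, 2, 1, 0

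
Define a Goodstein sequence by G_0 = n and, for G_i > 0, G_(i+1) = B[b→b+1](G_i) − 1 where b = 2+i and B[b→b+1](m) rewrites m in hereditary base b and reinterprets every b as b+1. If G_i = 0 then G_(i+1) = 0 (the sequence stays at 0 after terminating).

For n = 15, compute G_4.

G_0=15  [base 2] 2^(2 + 1) + 2^2 + 2 + 1  →[2↦3]→  3^(3 + 1) + 3^3 + 3 + 1 = 112  −1 ⇒ G_1=111
G_1=111  [base 3] 3^(3 + 1) + 3^3 + 3  →[3↦4]→  4^(4 + 1) + 4^4 + 4 = 1284  −1 ⇒ G_2=1283
G_2=1283  [base 4] 4^(4 + 1) + 4^4 + 3  →[4↦5]→  5^(5 + 1) + 5^5 + 3 = 18753  −1 ⇒ G_3=18752
G_3=18752  [base 5] 5^(5 + 1) + 5^5 + 2  →[5↦6]→  6^(6 + 1) + 6^6 + 2 = 326594  −1 ⇒ G_4=326593
G_4=326593  [base 6] 6^(6 + 1) + 6^6 + 1  →[6↦7]→  7^(7 + 1) + 7^7 + 1 = 6588345  −1 ⇒ G_5=6588344

326593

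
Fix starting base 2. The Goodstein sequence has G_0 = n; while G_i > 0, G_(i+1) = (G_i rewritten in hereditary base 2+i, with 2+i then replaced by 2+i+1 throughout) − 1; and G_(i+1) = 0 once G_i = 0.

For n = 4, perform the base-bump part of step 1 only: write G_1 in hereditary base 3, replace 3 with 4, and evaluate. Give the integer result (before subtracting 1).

42

G_0=4  [base 2] 2^2  →[2↦3]→  3^3 = 27  −1 ⇒ G_1=26
G_1=26  [base 3] 2·3^2 + 2·3 + 2  →[3↦4]→  2·4^2 + 2·4 + 2 = 42  −1 ⇒ G_2=41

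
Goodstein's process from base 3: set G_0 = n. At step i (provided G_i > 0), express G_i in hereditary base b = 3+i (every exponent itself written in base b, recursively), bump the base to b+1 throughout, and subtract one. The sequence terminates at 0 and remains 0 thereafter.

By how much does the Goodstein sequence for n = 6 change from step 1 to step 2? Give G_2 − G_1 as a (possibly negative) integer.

0

base 3: 6 = 2·3; at 4: 2·4 = 8; next = 7
base 4: 7 = 4 + 3; at 5: 5 + 3 = 8; next = 7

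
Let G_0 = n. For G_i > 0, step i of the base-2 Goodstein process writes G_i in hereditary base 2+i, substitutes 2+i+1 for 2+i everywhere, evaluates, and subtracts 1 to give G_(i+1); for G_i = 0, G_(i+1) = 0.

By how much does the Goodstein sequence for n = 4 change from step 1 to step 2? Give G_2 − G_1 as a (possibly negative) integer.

G_0=4  [base 2] 2^2  →[2↦3]→  3^3 = 27  −1 ⇒ G_1=26
G_1=26  [base 3] 2·3^2 + 2·3 + 2  →[3↦4]→  2·4^2 + 2·4 + 2 = 42  −1 ⇒ G_2=41

15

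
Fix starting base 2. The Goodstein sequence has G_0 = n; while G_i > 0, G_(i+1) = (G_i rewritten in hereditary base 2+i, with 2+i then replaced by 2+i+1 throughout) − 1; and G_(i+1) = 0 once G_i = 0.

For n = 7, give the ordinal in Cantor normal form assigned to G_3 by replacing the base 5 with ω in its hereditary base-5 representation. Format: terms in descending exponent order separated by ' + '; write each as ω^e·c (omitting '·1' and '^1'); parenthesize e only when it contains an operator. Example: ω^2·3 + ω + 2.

ω^ω + 2

[0] 7 ≡ 2^2 + 2 + 1 (base 2). Lift 3: 31. −1: 30.
[1] 30 ≡ 3^3 + 3 (base 3). Lift 4: 260. −1: 259.
[2] 259 ≡ 4^4 + 3 (base 4). Lift 5: 3128. −1: 3127.
[3] 3127 ≡ 5^5 + 2 (base 5). Lift 6: 46658. −1: 46657.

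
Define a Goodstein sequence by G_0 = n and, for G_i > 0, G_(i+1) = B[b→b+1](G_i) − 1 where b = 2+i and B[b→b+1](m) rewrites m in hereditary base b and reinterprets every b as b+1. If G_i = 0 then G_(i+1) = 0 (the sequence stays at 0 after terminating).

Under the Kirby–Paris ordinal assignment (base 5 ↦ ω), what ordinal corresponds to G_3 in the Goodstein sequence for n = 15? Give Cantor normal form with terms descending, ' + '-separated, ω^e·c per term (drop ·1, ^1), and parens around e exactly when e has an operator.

ω^(ω + 1) + ω^ω + 2

(0) 15|_2 = 2^(2 + 1) + 2^2 + 2 + 1 ↦ 3^(3 + 1) + 3^3 + 3 + 1|_3 = 112 ⇒ 111
(1) 111|_3 = 3^(3 + 1) + 3^3 + 3 ↦ 4^(4 + 1) + 4^4 + 4|_4 = 1284 ⇒ 1283
(2) 1283|_4 = 4^(4 + 1) + 4^4 + 3 ↦ 5^(5 + 1) + 5^5 + 3|_5 = 18753 ⇒ 18752
(3) 18752|_5 = 5^(5 + 1) + 5^5 + 2 ↦ 6^(6 + 1) + 6^6 + 2|_6 = 326594 ⇒ 326593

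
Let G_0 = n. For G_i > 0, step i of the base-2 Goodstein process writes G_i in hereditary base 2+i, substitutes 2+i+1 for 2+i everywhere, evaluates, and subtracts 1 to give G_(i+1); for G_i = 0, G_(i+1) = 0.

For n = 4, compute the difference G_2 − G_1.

i=0: 4 = 2^2 (b=2); 2→3: 3^3 = 27; 27−1 = 26
i=1: 26 = 2·3^2 + 2·3 + 2 (b=3); 3→4: 2·4^2 + 2·4 + 2 = 42; 42−1 = 41

15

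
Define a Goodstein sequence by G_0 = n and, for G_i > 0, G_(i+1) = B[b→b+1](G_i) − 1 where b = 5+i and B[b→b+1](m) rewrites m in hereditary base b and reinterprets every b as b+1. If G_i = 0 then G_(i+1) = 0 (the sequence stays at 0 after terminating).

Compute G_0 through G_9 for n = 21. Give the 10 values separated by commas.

21, 24, 27, 29, 31, 33, 35, 37, 39, 41

G_0=21  [base 5] 4·5 + 1  →[5↦6]→  4·6 + 1 = 25  −1 ⇒ G_1=24
G_1=24  [base 6] 4·6  →[6↦7]→  4·7 = 28  −1 ⇒ G_2=27
G_2=27  [base 7] 3·7 + 6  →[7↦8]→  3·8 + 6 = 30  −1 ⇒ G_3=29
G_3=29  [base 8] 3·8 + 5  →[8↦9]→  3·9 + 5 = 32  −1 ⇒ G_4=31
G_4=31  [base 9] 3·9 + 4  →[9↦10]→  3·10 + 4 = 34  −1 ⇒ G_5=33
G_5=33  [base 10] 3·10 + 3  →[10↦11]→  3·11 + 3 = 36  −1 ⇒ G_6=35
G_6=35  [base 11] 3·11 + 2  →[11↦12]→  3·12 + 2 = 38  −1 ⇒ G_7=37
G_7=37  [base 12] 3·12 + 1  →[12↦13]→  3·13 + 1 = 40  −1 ⇒ G_8=39
G_8=39  [base 13] 3·13  →[13↦14]→  3·14 = 42  −1 ⇒ G_9=41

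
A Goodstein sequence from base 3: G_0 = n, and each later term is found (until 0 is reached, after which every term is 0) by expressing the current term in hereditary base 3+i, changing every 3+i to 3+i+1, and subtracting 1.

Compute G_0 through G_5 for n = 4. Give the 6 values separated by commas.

4, 4, 4, 3, 2, 1

base 3: 4 = 3 + 1; at 4: 4 + 1 = 5; next = 4
base 4: 4 = 4; at 5: 5 = 5; next = 4
base 5: 4 = 4; at 6: 4 = 4; next = 3
base 6: 3 = 3; at 7: 3 = 3; next = 2
base 7: 2 = 2; at 8: 2 = 2; next = 1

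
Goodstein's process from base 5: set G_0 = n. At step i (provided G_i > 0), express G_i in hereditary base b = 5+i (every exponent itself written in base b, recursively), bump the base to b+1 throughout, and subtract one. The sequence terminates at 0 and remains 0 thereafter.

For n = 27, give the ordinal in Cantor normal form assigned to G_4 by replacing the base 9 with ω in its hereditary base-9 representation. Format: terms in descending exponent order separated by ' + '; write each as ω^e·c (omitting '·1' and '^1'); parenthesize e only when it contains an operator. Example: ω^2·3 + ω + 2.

i=0: 27 = 5^2 + 2 (b=5); 5→6: 6^2 + 2 = 38; 38−1 = 37
i=1: 37 = 6^2 + 1 (b=6); 6→7: 7^2 + 1 = 50; 50−1 = 49
i=2: 49 = 7^2 (b=7); 7→8: 8^2 = 64; 64−1 = 63
i=3: 63 = 7·8 + 7 (b=8); 8→9: 7·9 + 7 = 70; 70−1 = 69

ω·7 + 6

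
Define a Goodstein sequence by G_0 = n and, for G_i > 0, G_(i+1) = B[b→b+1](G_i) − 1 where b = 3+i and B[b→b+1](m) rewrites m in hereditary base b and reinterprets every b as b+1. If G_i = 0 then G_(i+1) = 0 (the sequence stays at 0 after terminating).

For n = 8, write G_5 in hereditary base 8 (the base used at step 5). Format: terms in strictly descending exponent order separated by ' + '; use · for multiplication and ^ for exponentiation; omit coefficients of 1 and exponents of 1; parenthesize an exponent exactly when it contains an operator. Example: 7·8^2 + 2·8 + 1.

8 + 3

step 0: 8 = 2·3 + 2; sub 4 for 3: 2·4 + 2; = 10; G_1 = 10−1 = 9
step 1: 9 = 2·4 + 1; sub 5 for 4: 2·5 + 1; = 11; G_2 = 11−1 = 10
step 2: 10 = 2·5; sub 6 for 5: 2·6; = 12; G_3 = 12−1 = 11
step 3: 11 = 6 + 5; sub 7 for 6: 7 + 5; = 12; G_4 = 12−1 = 11
step 4: 11 = 7 + 4; sub 8 for 7: 8 + 4; = 12; G_5 = 12−1 = 11
step 5: 11 = 8 + 3; sub 9 for 8: 9 + 3; = 12; G_6 = 12−1 = 11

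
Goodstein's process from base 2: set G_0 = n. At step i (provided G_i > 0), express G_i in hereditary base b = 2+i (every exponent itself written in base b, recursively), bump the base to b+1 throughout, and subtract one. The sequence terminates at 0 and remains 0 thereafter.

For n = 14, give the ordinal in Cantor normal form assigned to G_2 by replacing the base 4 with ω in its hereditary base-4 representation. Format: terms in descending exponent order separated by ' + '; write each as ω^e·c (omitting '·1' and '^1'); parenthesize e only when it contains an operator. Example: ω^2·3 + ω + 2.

(0) 14|_2 = 2^(2 + 1) + 2^2 + 2 ↦ 3^(3 + 1) + 3^3 + 3|_3 = 111 ⇒ 110
(1) 110|_3 = 3^(3 + 1) + 3^3 + 2 ↦ 4^(4 + 1) + 4^4 + 2|_4 = 1282 ⇒ 1281
(2) 1281|_4 = 4^(4 + 1) + 4^4 + 1 ↦ 5^(5 + 1) + 5^5 + 1|_5 = 18751 ⇒ 18750

ω^(ω + 1) + ω^ω + 1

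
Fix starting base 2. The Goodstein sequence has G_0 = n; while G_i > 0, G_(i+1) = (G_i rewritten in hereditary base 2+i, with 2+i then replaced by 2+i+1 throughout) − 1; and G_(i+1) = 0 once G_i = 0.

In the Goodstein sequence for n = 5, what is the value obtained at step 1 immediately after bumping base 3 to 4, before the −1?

256

base 2: 5 = 2^2 + 1; at 3: 3^3 + 1 = 28; next = 27
base 3: 27 = 3^3; at 4: 4^4 = 256; next = 255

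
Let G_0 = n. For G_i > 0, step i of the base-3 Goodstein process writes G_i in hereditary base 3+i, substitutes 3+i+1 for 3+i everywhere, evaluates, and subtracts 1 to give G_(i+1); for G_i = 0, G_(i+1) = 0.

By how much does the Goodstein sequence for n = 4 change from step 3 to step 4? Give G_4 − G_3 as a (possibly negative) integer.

-1

G_0=4  [base 3] 3 + 1  →[3↦4]→  4 + 1 = 5  −1 ⇒ G_1=4
G_1=4  [base 4] 4  →[4↦5]→  5 = 5  −1 ⇒ G_2=4
G_2=4  [base 5] 4  →[5↦6]→  4 = 4  −1 ⇒ G_3=3
G_3=3  [base 6] 3  →[6↦7]→  3 = 3  −1 ⇒ G_4=2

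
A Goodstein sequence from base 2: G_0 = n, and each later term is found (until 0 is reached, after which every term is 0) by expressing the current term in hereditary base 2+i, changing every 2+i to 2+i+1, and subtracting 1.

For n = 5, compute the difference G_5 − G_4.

(0) 5|_2 = 2^2 + 1 ↦ 3^3 + 1|_3 = 28 ⇒ 27
(1) 27|_3 = 3^3 ↦ 4^4|_4 = 256 ⇒ 255
(2) 255|_4 = 3·4^3 + 3·4^2 + 3·4 + 3 ↦ 3·5^3 + 3·5^2 + 3·5 + 3|_5 = 468 ⇒ 467
(3) 467|_5 = 3·5^3 + 3·5^2 + 3·5 + 2 ↦ 3·6^3 + 3·6^2 + 3·6 + 2|_6 = 776 ⇒ 775
(4) 775|_6 = 3·6^3 + 3·6^2 + 3·6 + 1 ↦ 3·7^3 + 3·7^2 + 3·7 + 1|_7 = 1198 ⇒ 1197

422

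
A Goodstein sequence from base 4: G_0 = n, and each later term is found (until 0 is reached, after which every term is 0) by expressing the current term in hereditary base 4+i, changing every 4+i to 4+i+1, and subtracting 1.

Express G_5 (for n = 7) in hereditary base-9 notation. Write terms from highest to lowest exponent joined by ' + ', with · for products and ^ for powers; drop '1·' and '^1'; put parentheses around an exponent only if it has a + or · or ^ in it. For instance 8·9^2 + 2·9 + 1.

i=0: 7 = 4 + 3 (b=4); 4→5: 5 + 3 = 8; 8−1 = 7
i=1: 7 = 5 + 2 (b=5); 5→6: 6 + 2 = 8; 8−1 = 7
i=2: 7 = 6 + 1 (b=6); 6→7: 7 + 1 = 8; 8−1 = 7
i=3: 7 = 7 (b=7); 7→8: 8 = 8; 8−1 = 7
i=4: 7 = 7 (b=8); 8→9: 7 = 7; 7−1 = 6

6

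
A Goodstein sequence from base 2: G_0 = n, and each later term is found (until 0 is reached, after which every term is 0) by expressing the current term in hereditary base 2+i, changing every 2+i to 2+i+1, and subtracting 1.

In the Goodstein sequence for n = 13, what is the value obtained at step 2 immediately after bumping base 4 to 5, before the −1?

16093

[0] 13 ≡ 2^(2 + 1) + 2^2 + 1 (base 2). Lift 3: 109. −1: 108.
[1] 108 ≡ 3^(3 + 1) + 3^3 (base 3). Lift 4: 1280. −1: 1279.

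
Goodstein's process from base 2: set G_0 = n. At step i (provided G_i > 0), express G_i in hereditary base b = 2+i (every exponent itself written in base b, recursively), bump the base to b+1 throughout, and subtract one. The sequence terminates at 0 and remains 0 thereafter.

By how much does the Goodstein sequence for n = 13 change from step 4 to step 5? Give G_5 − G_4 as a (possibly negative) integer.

5485287

i=0: 13 = 2^(2 + 1) + 2^2 + 1 (b=2); 2→3: 3^(3 + 1) + 3^3 + 1 = 109; 109−1 = 108
i=1: 108 = 3^(3 + 1) + 3^3 (b=3); 3→4: 4^(4 + 1) + 4^4 = 1280; 1280−1 = 1279
i=2: 1279 = 4^(4 + 1) + 3·4^3 + 3·4^2 + 3·4 + 3 (b=4); 4→5: 5^(5 + 1) + 3·5^3 + 3·5^2 + 3·5 + 3 = 16093; 16093−1 = 16092
i=3: 16092 = 5^(5 + 1) + 3·5^3 + 3·5^2 + 3·5 + 2 (b=5); 5→6: 6^(6 + 1) + 3·6^3 + 3·6^2 + 3·6 + 2 = 280712; 280712−1 = 280711
i=4: 280711 = 6^(6 + 1) + 3·6^3 + 3·6^2 + 3·6 + 1 (b=6); 6→7: 7^(7 + 1) + 3·7^3 + 3·7^2 + 3·7 + 1 = 5765999; 5765999−1 = 5765998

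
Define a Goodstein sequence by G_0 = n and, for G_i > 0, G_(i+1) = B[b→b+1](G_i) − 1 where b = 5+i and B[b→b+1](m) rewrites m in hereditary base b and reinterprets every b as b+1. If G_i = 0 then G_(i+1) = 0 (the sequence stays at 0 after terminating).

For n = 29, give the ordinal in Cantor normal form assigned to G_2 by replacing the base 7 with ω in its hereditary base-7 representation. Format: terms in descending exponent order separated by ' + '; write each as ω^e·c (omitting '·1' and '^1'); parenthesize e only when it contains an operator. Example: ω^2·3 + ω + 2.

ω^2 + 2

i=0: 29 = 5^2 + 4 (b=5); 5→6: 6^2 + 4 = 40; 40−1 = 39
i=1: 39 = 6^2 + 3 (b=6); 6→7: 7^2 + 3 = 52; 52−1 = 51
i=2: 51 = 7^2 + 2 (b=7); 7→8: 8^2 + 2 = 66; 66−1 = 65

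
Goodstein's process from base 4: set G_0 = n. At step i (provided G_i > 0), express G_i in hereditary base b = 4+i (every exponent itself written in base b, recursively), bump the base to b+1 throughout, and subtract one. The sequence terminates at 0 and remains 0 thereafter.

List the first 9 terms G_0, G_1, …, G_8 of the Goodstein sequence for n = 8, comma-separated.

8, 9, 9, 9, 9, 9, 9, 8, 7

i=0: 8 = 2·4 (b=4); 4→5: 2·5 = 10; 10−1 = 9
i=1: 9 = 5 + 4 (b=5); 5→6: 6 + 4 = 10; 10−1 = 9
i=2: 9 = 6 + 3 (b=6); 6→7: 7 + 3 = 10; 10−1 = 9
i=3: 9 = 7 + 2 (b=7); 7→8: 8 + 2 = 10; 10−1 = 9
i=4: 9 = 8 + 1 (b=8); 8→9: 9 + 1 = 10; 10−1 = 9
i=5: 9 = 9 (b=9); 9→10: 10 = 10; 10−1 = 9
i=6: 9 = 9 (b=10); 10→11: 9 = 9; 9−1 = 8
i=7: 8 = 8 (b=11); 11→12: 8 = 8; 8−1 = 7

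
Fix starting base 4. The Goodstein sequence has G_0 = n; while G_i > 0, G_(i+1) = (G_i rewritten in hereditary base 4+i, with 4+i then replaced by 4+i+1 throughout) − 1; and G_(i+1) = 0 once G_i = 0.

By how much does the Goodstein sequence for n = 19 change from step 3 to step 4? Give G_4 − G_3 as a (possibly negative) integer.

14

step 0: 19 = 4^2 + 3; sub 5 for 4: 5^2 + 3; = 28; G_1 = 28−1 = 27
step 1: 27 = 5^2 + 2; sub 6 for 5: 6^2 + 2; = 38; G_2 = 38−1 = 37
step 2: 37 = 6^2 + 1; sub 7 for 6: 7^2 + 1; = 50; G_3 = 50−1 = 49
step 3: 49 = 7^2; sub 8 for 7: 8^2; = 64; G_4 = 64−1 = 63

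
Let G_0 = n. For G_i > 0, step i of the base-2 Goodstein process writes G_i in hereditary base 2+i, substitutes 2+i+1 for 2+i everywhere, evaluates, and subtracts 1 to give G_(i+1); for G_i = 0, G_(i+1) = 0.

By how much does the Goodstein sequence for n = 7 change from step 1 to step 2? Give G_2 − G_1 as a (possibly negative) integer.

7 —HB2→ 2^2 + 2 + 1 —bump→ 3^3 + 3 + 1 = 31 —(−1)→ 30
30 —HB3→ 3^3 + 3 —bump→ 4^4 + 4 = 260 —(−1)→ 259

229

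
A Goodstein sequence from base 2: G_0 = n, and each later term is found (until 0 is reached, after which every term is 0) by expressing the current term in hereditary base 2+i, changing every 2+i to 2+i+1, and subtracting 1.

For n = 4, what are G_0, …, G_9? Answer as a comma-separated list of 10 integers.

4, 26, 41, 60, 83, 109, 139, 173, 211, 253

G_0 = 4. HB_2(4) = 2^2. Bump = 27. G_1 = 26.
G_1 = 26. HB_3(26) = 2·3^2 + 2·3 + 2. Bump = 42. G_2 = 41.
G_2 = 41. HB_4(41) = 2·4^2 + 2·4 + 1. Bump = 61. G_3 = 60.
G_3 = 60. HB_5(60) = 2·5^2 + 2·5. Bump = 84. G_4 = 83.
G_4 = 83. HB_6(83) = 2·6^2 + 6 + 5. Bump = 110. G_5 = 109.
G_5 = 109. HB_7(109) = 2·7^2 + 7 + 4. Bump = 140. G_6 = 139.
G_6 = 139. HB_8(139) = 2·8^2 + 8 + 3. Bump = 174. G_7 = 173.
G_7 = 173. HB_9(173) = 2·9^2 + 9 + 2. Bump = 212. G_8 = 211.
G_8 = 211. HB_10(211) = 2·10^2 + 10 + 1. Bump = 254. G_9 = 253.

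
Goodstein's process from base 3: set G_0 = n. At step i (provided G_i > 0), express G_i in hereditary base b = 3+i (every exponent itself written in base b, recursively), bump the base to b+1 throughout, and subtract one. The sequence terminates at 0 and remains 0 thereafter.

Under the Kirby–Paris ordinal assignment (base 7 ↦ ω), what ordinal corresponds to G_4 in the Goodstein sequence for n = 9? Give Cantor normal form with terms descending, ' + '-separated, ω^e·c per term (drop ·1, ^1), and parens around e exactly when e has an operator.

ω·3

G_0 = 9. HB_3(9) = 3^2. Bump = 16. G_1 = 15.
G_1 = 15. HB_4(15) = 3·4 + 3. Bump = 18. G_2 = 17.
G_2 = 17. HB_5(17) = 3·5 + 2. Bump = 20. G_3 = 19.
G_3 = 19. HB_6(19) = 3·6 + 1. Bump = 22. G_4 = 21.
G_4 = 21. HB_7(21) = 3·7. Bump = 24. G_5 = 23.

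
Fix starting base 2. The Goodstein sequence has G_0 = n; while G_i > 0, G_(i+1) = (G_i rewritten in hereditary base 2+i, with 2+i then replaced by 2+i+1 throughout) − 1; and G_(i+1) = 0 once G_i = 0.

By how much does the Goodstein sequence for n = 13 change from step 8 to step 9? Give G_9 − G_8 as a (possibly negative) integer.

3038428377778

base 2: 13 = 2^(2 + 1) + 2^2 + 1; at 3: 3^(3 + 1) + 3^3 + 1 = 109; next = 108
base 3: 108 = 3^(3 + 1) + 3^3; at 4: 4^(4 + 1) + 4^4 = 1280; next = 1279
base 4: 1279 = 4^(4 + 1) + 3·4^3 + 3·4^2 + 3·4 + 3; at 5: 5^(5 + 1) + 3·5^3 + 3·5^2 + 3·5 + 3 = 16093; next = 16092
base 5: 16092 = 5^(5 + 1) + 3·5^3 + 3·5^2 + 3·5 + 2; at 6: 6^(6 + 1) + 3·6^3 + 3·6^2 + 3·6 + 2 = 280712; next = 280711
base 6: 280711 = 6^(6 + 1) + 3·6^3 + 3·6^2 + 3·6 + 1; at 7: 7^(7 + 1) + 3·7^3 + 3·7^2 + 3·7 + 1 = 5765999; next = 5765998
base 7: 5765998 = 7^(7 + 1) + 3·7^3 + 3·7^2 + 3·7; at 8: 8^(8 + 1) + 3·8^3 + 3·8^2 + 3·8 = 134219480; next = 134219479
base 8: 134219479 = 8^(8 + 1) + 3·8^3 + 3·8^2 + 2·8 + 7; at 9: 9^(9 + 1) + 3·9^3 + 3·9^2 + 2·9 + 7 = 3486786856; next = 3486786855
base 9: 3486786855 = 9^(9 + 1) + 3·9^3 + 3·9^2 + 2·9 + 6; at 10: 10^(10 + 1) + 3·10^3 + 3·10^2 + 2·10 + 6 = 100000003326; next = 100000003325
base 10: 100000003325 = 10^(10 + 1) + 3·10^3 + 3·10^2 + 2·10 + 5; at 11: 11^(11 + 1) + 3·11^3 + 3·11^2 + 2·11 + 5 = 3138428381104; next = 3138428381103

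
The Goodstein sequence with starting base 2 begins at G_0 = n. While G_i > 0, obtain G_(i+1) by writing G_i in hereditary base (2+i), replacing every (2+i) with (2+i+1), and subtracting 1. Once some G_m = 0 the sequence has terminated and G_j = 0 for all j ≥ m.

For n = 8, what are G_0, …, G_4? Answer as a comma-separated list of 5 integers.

8, 80, 553, 6310, 93395

G_0 = 8. HB_2(8) = 2^(2 + 1). Bump = 81. G_1 = 80.
G_1 = 80. HB_3(80) = 2·3^3 + 2·3^2 + 2·3 + 2. Bump = 554. G_2 = 553.
G_2 = 553. HB_4(553) = 2·4^4 + 2·4^2 + 2·4 + 1. Bump = 6311. G_3 = 6310.
G_3 = 6310. HB_5(6310) = 2·5^5 + 2·5^2 + 2·5. Bump = 93396. G_4 = 93395.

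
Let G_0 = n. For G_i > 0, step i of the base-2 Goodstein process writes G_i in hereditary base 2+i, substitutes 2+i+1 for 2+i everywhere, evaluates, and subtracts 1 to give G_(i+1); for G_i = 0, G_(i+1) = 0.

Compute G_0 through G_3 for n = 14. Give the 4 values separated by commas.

base 2: 14 = 2^(2 + 1) + 2^2 + 2; at 3: 3^(3 + 1) + 3^3 + 3 = 111; next = 110
base 3: 110 = 3^(3 + 1) + 3^3 + 2; at 4: 4^(4 + 1) + 4^4 + 2 = 1282; next = 1281
base 4: 1281 = 4^(4 + 1) + 4^4 + 1; at 5: 5^(5 + 1) + 5^5 + 1 = 18751; next = 18750

14, 110, 1281, 18750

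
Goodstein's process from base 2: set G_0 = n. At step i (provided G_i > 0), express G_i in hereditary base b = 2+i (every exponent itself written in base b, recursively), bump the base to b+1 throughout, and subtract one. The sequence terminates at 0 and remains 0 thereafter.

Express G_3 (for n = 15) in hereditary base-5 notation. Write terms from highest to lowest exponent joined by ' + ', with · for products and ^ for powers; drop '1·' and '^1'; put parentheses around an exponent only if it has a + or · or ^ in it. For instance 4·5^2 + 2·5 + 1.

15 —HB2→ 2^(2 + 1) + 2^2 + 2 + 1 —bump→ 3^(3 + 1) + 3^3 + 3 + 1 = 112 —(−1)→ 111
111 —HB3→ 3^(3 + 1) + 3^3 + 3 —bump→ 4^(4 + 1) + 4^4 + 4 = 1284 —(−1)→ 1283
1283 —HB4→ 4^(4 + 1) + 4^4 + 3 —bump→ 5^(5 + 1) + 5^5 + 3 = 18753 —(−1)→ 18752
18752 —HB5→ 5^(5 + 1) + 5^5 + 2 —bump→ 6^(6 + 1) + 6^6 + 2 = 326594 —(−1)→ 326593

5^(5 + 1) + 5^5 + 2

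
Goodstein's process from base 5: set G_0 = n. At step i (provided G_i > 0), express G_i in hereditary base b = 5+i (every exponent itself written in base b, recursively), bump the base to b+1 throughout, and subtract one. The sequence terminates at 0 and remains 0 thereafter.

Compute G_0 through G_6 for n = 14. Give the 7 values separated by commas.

14, 15, 16, 17, 18, 19, 19

(0) 14|_5 = 2·5 + 4 ↦ 2·6 + 4|_6 = 16 ⇒ 15
(1) 15|_6 = 2·6 + 3 ↦ 2·7 + 3|_7 = 17 ⇒ 16
(2) 16|_7 = 2·7 + 2 ↦ 2·8 + 2|_8 = 18 ⇒ 17
(3) 17|_8 = 2·8 + 1 ↦ 2·9 + 1|_9 = 19 ⇒ 18
(4) 18|_9 = 2·9 ↦ 2·10|_10 = 20 ⇒ 19
(5) 19|_10 = 10 + 9 ↦ 11 + 9|_11 = 20 ⇒ 19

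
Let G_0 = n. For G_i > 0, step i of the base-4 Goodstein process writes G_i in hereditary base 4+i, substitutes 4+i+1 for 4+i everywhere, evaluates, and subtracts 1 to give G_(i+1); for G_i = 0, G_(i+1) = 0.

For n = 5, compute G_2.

i=0: 5 = 4 + 1 (b=4); 4→5: 5 + 1 = 6; 6−1 = 5
i=1: 5 = 5 (b=5); 5→6: 6 = 6; 6−1 = 5

5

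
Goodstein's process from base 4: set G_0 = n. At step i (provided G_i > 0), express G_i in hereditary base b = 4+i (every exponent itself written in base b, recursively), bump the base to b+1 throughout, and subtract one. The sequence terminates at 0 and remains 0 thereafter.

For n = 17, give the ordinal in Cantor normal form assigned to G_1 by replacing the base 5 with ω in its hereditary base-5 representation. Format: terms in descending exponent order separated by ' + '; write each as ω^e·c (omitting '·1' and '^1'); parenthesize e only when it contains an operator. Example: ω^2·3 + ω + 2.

G_0 = 17. HB_4(17) = 4^2 + 1. Bump = 26. G_1 = 25.
G_1 = 25. HB_5(25) = 5^2. Bump = 36. G_2 = 35.

ω^2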